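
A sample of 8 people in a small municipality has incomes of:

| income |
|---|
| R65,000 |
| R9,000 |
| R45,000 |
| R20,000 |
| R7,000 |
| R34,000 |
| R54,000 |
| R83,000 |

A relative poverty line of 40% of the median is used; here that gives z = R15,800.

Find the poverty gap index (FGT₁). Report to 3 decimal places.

Poor units: R7,000, R9,000 (q = 2 of N = 8).
Gap ratios (z−y)/z: (15800−7000)/15800 = 0.5570; (15800−9000)/15800 = 0.4304.
Σ = 0.987342. Dividing by the full population N = 8 gives P₁ = 0.123.

0.123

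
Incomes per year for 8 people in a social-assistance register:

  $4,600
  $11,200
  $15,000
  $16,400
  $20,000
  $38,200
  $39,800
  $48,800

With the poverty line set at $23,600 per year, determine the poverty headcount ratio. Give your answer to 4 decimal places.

0.6250

5 of the 8 people have income below $23,600.
H = 5/8 = 0.6250.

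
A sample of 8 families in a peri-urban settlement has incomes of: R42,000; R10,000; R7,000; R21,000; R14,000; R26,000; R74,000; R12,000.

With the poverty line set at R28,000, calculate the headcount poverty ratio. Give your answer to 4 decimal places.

0.7500

6 of the 8 families have income below R28,000.
H = 6/8 = 0.7500.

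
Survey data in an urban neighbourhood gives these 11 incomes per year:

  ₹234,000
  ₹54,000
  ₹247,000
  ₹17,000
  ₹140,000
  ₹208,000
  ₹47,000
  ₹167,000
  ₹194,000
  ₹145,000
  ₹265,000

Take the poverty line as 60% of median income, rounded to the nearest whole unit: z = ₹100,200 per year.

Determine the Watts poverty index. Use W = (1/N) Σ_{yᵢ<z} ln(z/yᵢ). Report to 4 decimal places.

0.2863

Below the line: ₹17,000, ₹47,000, ₹54,000 (q = 3 of N = 11).
Log gaps: ln(100200/17000) = 1.7740; ln(100200/47000) = 0.7570; ln(100200/54000) = 0.6182.
W = 3.149160 / 11 = 0.2863.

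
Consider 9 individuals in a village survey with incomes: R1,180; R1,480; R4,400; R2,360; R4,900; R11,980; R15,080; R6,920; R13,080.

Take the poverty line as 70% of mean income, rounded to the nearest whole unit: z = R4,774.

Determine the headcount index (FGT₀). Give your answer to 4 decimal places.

4 of the 9 individuals have income below R4,774.
H = 4/9 = 0.4444.

0.4444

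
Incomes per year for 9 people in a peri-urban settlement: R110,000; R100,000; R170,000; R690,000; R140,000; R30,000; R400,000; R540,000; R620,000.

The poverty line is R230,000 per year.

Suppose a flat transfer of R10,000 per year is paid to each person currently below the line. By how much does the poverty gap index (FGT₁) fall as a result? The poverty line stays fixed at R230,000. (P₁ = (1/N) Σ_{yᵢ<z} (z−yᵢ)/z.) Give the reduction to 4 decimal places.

Before: below the line — R30,000, R100,000, R110,000, R140,000, R170,000; poverty gap index (FGT₁) = 0.289855.
After the R10,000 transfer: below the line — R40,000, R110,000, R120,000, R150,000, R180,000; poverty gap index (FGT₁) = 0.265700.
Reduction = 0.289855 − 0.265700 = 0.0242.

0.0242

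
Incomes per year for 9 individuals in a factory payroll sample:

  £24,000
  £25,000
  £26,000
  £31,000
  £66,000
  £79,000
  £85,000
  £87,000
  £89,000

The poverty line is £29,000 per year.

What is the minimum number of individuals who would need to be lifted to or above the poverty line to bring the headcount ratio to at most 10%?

3

Currently q = 3 of N = 9 are below the line (H = 0.333).
A headcount ratio of at most 10% allows at most ⌊0.10 × 9⌋ = 0 poor individuals.
So at least 3 − 0 = 3 must be lifted.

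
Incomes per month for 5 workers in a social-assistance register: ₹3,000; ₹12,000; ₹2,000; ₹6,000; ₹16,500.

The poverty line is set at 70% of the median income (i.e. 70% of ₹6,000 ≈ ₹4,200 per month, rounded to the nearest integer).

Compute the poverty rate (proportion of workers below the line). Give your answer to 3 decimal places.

2 of the 5 workers have income below ₹4,200.
H = 2/5 = 0.400.

0.400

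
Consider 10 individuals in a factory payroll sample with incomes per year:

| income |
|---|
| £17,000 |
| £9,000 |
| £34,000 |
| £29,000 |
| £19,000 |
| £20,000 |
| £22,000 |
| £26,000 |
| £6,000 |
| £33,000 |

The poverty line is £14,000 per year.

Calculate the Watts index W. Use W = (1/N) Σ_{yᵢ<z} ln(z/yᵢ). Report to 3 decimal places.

Below the line: £6,000, £9,000 (q = 2 of N = 10).
Log shortfalls: ln(14000/6000) = 0.8473; ln(14000/9000) = 0.4418.
W = 1.289131 / 10 = 0.129.

0.129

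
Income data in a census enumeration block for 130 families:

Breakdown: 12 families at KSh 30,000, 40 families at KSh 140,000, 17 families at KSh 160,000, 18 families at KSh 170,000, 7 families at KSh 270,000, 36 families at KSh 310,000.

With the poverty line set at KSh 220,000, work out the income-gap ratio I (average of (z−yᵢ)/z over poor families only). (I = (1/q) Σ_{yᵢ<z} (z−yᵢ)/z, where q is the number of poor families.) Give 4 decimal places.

0.3866

Below the line: 12×KSh 30,000, 40×KSh 140,000, 17×KSh 160,000, 18×KSh 170,000 (q = 87 of N = 130).
Shortfall ratios (z−y)/z: 0.8636 (×12), 0.3636 (×40), 0.2727 (×17), 0.2273 (×18); sum = 33.636364.
I averages over the q = 87 poor units only: 33.636364 / 87 = 0.3866.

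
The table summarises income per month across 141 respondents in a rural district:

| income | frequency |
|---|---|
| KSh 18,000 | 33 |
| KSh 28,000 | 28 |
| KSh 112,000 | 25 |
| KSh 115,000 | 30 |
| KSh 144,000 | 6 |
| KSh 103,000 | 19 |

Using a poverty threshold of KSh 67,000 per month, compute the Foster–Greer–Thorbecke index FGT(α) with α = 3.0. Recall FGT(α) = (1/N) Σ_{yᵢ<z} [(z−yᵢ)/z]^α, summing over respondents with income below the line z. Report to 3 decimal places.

0.131

Below z: 33×KSh 18,000, 28×KSh 28,000 (q = 61 of N = 141).
Relative gaps: (67000−18000)/67000 = 0.7313 (×33); (67000−28000)/67000 = 0.5821 (×28).
Raised to α = 3.0: 0.39117 (×33); 0.19723 (×28).
Sum = 18.430954; FGT(3.0) = 18.430954 / 141 = 0.131.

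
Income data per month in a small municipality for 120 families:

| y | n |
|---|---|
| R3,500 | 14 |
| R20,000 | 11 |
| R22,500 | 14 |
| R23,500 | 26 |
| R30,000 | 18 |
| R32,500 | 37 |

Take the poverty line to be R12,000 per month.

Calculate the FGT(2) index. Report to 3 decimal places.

Poor units: 14×R3,500 (q = 14 of N = 120).
Normalized shortfalls: (12000−3500)/12000 = 0.7083 (×14).
Squared: 0.5017 (×14).
Sum = 7.024306; P₂ = 7.024306 / 120 = 0.059.

0.059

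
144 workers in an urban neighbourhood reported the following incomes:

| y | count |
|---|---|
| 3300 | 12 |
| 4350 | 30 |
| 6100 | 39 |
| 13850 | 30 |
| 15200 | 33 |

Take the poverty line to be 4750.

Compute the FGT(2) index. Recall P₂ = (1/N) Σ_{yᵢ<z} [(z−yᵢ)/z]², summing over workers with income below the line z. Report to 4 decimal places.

0.0092

Poor units: 12×3300, 30×4350 (q = 42 of N = 144).
Normalized shortfalls: (4750−3300)/4750 = 0.3053 (×12); (4750−4350)/4750 = 0.0842 (×30).
Squared: 0.0932 (×12); 0.0071 (×30).
Sum = 1.330970; P₂ = 1.330970 / 144 = 0.0092.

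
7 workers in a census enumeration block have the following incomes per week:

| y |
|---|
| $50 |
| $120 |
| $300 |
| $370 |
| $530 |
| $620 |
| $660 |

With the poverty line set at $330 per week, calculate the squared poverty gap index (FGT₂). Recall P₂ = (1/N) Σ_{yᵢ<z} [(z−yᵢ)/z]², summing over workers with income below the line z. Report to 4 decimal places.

0.1619

Below the line: $50, $120, $300 (q = 3 of N = 7).
Gap ratios (z−y)/z: (330−50)/330 = 0.8485; (330−120)/330 = 0.6364; (330−300)/330 = 0.0909.
Squared: 0.7199; 0.4050; 0.0083.
Sum = 1.133150; P₂ = 1.133150 / 7 = 0.1619.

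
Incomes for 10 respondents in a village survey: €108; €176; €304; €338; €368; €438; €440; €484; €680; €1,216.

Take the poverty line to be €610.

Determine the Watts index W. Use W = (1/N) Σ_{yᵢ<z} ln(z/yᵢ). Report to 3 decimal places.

Below z: €108, €176, €304, €338, €368, €438, €440, €484 (q = 8 of N = 10).
Log shortfalls: ln(610/108) = 1.7313; ln(610/176) = 1.2430; ln(610/304) = 0.6964; ln(610/338) = 0.5904; ln(610/368) = 0.5054; ln(610/438) = 0.3312; ln(610/440) = 0.3267; ln(610/484) = 0.2314.
W = 5.655821 / 10 = 0.566.

0.566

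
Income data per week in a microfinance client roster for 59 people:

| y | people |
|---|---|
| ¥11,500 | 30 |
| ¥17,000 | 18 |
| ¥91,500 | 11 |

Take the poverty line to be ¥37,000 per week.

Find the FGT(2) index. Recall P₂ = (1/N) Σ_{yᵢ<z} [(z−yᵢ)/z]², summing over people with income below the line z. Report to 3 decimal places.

0.331

Below z: 30×¥11,500, 18×¥17,000 (q = 48 of N = 59).
Shortfall ratios: (37000−11500)/37000 = 0.6892 (×30); (37000−17000)/37000 = 0.5405 (×18).
Squared: 0.4750 (×30); 0.2922 (×18).
Sum = 19.508766; P₂ = 19.508766 / 59 = 0.331.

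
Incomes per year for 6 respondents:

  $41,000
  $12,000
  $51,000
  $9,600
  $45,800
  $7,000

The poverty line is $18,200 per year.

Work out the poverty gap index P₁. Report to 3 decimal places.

0.238

Incomes under z: $7,000, $9,600, $12,000 (q = 3 of N = 6).
Gap ratios (z−y)/z: (18200−7000)/18200 = 0.6154; (18200−9600)/18200 = 0.4725; (18200−12000)/18200 = 0.3407.
Sum of shortfalls = 1.428571; P₁ averages over all N: 1.428571 / 6 = 0.238.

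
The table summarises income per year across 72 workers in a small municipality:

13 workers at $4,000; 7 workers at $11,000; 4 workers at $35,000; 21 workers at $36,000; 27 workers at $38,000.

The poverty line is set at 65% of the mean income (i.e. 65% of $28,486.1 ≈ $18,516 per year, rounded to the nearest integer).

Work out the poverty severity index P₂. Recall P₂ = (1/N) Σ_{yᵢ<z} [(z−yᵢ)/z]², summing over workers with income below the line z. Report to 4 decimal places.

0.1270

Incomes under z: 13×$4,000, 7×$11,000 (q = 20 of N = 72).
Relative gaps: (18516−4000)/18516 = 0.7840 (×13); (18516−11000)/18516 = 0.4059 (×7).
Squared: 0.6146 (×13); 0.1648 (×7).
Sum = 9.143322; P₂ = 9.143322 / 72 = 0.1270.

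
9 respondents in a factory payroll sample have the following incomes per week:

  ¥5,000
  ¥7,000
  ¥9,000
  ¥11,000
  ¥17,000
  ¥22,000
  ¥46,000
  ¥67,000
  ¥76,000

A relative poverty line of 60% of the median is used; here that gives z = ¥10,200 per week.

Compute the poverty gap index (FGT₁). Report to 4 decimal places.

Poor units: ¥5,000, ¥7,000, ¥9,000 (q = 3 of N = 9).
Normalized shortfalls: (10200−5000)/10200 = 0.5098; (10200−7000)/10200 = 0.3137; (10200−9000)/10200 = 0.1176.
Σ = 0.941176. Dividing by the full population N = 9 gives P₁ = 0.1046.

0.1046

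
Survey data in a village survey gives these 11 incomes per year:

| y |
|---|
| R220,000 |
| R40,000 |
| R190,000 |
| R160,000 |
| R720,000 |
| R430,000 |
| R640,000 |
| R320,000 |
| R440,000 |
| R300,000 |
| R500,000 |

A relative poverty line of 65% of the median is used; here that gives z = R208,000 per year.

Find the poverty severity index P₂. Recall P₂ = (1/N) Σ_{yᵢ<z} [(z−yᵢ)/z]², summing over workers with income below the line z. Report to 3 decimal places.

Incomes under z: R40,000, R160,000, R190,000 (q = 3 of N = 11).
Gap ratios (z−y)/z: (208000−40000)/208000 = 0.8077; (208000−160000)/208000 = 0.2308; (208000−190000)/208000 = 0.0865.
Squared: 0.6524; 0.0533; 0.0075.
Sum = 0.713110; P₂ = 0.713110 / 11 = 0.065.

0.065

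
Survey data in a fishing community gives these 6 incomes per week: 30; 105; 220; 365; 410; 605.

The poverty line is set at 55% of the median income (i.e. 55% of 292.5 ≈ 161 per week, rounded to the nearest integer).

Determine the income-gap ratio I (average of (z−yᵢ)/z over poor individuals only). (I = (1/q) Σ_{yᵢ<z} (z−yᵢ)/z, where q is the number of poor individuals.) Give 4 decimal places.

0.5807

Poor units: 30, 105 (q = 2 of N = 6).
Shortfall ratios (z−y)/z: 0.8137, 0.3478; sum = 1.161491.
I averages over the q = 2 poor units only: 1.161491 / 2 = 0.5807.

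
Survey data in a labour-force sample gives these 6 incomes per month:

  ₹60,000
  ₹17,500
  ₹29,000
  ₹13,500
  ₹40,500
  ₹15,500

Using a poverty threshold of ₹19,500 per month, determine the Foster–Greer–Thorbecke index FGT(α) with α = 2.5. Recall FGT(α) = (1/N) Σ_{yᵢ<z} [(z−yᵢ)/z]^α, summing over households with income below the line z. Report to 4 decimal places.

Below the line: ₹13,500, ₹15,500, ₹17,500 (q = 3 of N = 6).
Normalized shortfalls: (19500−13500)/19500 = 0.3077; (19500−15500)/19500 = 0.2051; (19500−17500)/19500 = 0.1026.
Raised to α = 2.5: 0.05252; 0.01906; 0.00337.
Sum = 0.074942; FGT(2.5) = 0.074942 / 6 = 0.0125.

0.0125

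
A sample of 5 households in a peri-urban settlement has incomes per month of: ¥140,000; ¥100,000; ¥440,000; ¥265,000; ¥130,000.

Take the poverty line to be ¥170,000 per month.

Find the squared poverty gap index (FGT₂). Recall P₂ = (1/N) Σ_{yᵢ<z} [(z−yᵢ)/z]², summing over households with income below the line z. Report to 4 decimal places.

Incomes under z: ¥100,000, ¥130,000, ¥140,000 (q = 3 of N = 5).
Shortfall ratios: (170000−100000)/170000 = 0.4118; (170000−130000)/170000 = 0.2353; (170000−140000)/170000 = 0.1765.
Squared: 0.1696; 0.0554; 0.0311.
Sum = 0.256055; P₂ = 0.256055 / 5 = 0.0512.

0.0512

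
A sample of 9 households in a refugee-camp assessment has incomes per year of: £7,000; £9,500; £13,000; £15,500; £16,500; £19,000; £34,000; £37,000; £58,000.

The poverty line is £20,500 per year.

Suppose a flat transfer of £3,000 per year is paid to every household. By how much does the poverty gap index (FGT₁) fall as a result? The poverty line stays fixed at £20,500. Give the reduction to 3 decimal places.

0.089

Before: below the line — £7,000, £9,500, £13,000, £15,500, £16,500, £19,000; poverty gap index (FGT₁) = 0.23035.
After the £3,000 transfer: below the line — £10,000, £12,500, £16,000, £18,500, £19,500; poverty gap index (FGT₁) = 0.14092.
Reduction = 0.23035 − 0.14092 = 0.089.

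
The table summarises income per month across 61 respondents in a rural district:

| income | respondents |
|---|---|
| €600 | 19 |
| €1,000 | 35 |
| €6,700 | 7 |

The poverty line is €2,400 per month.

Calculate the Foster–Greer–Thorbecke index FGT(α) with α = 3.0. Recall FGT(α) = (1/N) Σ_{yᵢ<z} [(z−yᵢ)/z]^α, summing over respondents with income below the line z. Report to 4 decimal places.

0.2453

Below z: 19×€600, 35×€1,000 (q = 54 of N = 61).
Shortfall ratios: (2400−600)/2400 = 0.7500 (×19); (2400−1000)/2400 = 0.5833 (×35).
Raised to α = 3.0: 0.42188 (×19); 0.19850 (×35).
Sum = 14.962963; FGT(3.0) = 14.962963 / 61 = 0.2453.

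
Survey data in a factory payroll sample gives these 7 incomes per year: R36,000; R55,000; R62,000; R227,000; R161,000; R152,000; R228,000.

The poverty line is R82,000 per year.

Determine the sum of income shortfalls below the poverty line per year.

Below the line: R36,000, R55,000, R62,000 (q = 3 of N = 7).
Individual gaps: 82000−36000 = 46000; 82000−55000 = 27000; 82000−62000 = 20000.
Aggregate gap = R93,000.

R93,000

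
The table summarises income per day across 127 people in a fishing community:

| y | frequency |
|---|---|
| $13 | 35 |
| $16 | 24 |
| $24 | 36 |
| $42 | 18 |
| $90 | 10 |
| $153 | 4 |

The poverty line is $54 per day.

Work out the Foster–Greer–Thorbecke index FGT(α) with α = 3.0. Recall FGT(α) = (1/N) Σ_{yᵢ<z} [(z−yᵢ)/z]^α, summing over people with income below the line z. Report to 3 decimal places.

Poor units: 35×$13, 24×$16, 36×$24, 18×$42 (q = 113 of N = 127).
Shortfall ratios: (54−13)/54 = 0.7593 (×35); (54−16)/54 = 0.7037 (×24); (54−24)/54 = 0.5556 (×36); (54−42)/54 = 0.2222 (×18).
Raised to α = 3.0: 0.43769 (×35); 0.34847 (×24); 0.17147 (×36); 0.01097 (×18).
Sum = 30.053009; FGT(3.0) = 30.053009 / 127 = 0.237.

0.237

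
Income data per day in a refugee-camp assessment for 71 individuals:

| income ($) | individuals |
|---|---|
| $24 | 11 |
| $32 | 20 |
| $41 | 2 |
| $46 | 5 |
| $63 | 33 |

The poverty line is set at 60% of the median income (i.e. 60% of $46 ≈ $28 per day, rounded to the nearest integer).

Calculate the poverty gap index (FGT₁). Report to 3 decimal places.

0.022

Below the line: 11×$24 (q = 11 of N = 71).
Normalized shortfalls: (28−24)/28 = 0.1429 (×11).
Sum of shortfalls = 1.571429; P₁ averages over all N: 1.571429 / 71 = 0.022.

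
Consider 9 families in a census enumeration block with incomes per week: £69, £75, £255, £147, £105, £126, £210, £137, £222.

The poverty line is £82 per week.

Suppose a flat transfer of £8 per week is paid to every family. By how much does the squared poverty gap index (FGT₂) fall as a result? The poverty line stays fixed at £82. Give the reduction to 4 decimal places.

Before: below the line — £69, £75; squared poverty gap index (FGT₂) = 0.003602.
After the £8 transfer: below the line — £77; squared poverty gap index (FGT₂) = 0.000413.
Reduction = 0.003602 − 0.000413 = 0.0032.

0.0032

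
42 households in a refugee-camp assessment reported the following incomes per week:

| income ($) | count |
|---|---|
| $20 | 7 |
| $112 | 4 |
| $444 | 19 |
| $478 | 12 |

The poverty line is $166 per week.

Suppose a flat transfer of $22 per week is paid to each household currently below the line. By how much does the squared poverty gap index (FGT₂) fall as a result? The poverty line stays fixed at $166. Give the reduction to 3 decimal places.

Before: below the line — 7×$20, 4×$112; squared poverty gap index (FGT₂) = 0.13900.
After the $22 transfer: below the line — 7×$42, 4×$134; squared poverty gap index (FGT₂) = 0.09654.
Reduction = 0.13900 − 0.09654 = 0.042.

0.042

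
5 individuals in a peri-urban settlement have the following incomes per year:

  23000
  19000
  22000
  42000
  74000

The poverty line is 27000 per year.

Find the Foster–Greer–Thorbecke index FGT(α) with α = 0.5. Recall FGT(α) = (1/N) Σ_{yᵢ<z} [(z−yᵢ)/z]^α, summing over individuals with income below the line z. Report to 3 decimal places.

Incomes under z: 19000, 22000, 23000 (q = 3 of N = 5).
Shortfall ratios: (27000−19000)/27000 = 0.2963; (27000−22000)/27000 = 0.1852; (27000−23000)/27000 = 0.1481.
Raised to α = 0.5: 0.54433; 0.43033; 0.38490.
Sum = 1.359563; FGT(0.5) = 1.359563 / 5 = 0.272.

0.272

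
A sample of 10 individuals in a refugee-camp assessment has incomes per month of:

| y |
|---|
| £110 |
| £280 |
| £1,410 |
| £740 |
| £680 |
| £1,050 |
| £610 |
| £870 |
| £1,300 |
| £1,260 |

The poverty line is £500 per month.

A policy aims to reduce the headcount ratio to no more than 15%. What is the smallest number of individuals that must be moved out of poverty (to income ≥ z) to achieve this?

Currently q = 2 of N = 10 are below the line (H = 0.200).
A headcount ratio of at most 15% allows at most ⌊0.15 × 10⌋ = 1 poor individuals.
So at least 2 − 1 = 1 must be lifted.

1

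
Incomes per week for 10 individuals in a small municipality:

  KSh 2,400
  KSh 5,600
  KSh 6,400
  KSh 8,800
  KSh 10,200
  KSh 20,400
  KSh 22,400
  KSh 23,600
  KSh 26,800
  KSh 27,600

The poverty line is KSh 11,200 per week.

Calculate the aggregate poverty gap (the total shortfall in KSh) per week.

Poor units: KSh 2,400, KSh 5,600, KSh 6,400, KSh 8,800, KSh 10,200 (q = 5 of N = 10).
Individual gaps: 11200−2400 = 8800; 11200−5600 = 5600; 11200−6400 = 4800; 11200−8800 = 2400; 11200−10200 = 1000.
Aggregate gap = KSh 22,600.

KSh 22,600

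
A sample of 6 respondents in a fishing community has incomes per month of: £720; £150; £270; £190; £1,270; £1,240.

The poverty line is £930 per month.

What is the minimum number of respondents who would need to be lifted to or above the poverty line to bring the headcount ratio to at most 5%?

Currently q = 4 of N = 6 are below the line (H = 0.667).
A headcount ratio of at most 5% allows at most ⌊0.05 × 6⌋ = 0 poor respondents.
So at least 4 − 0 = 4 must be lifted.

4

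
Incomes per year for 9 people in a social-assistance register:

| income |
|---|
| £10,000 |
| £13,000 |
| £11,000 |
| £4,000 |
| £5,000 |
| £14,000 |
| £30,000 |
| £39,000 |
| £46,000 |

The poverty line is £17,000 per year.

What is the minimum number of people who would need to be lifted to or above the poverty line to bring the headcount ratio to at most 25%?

4

6 of the 9 people are poor, so H = 6/9 = 0.667.
A headcount ratio of at most 25% allows at most ⌊0.25 × 9⌋ = 2 poor people.
So at least 6 − 2 = 4 must be lifted.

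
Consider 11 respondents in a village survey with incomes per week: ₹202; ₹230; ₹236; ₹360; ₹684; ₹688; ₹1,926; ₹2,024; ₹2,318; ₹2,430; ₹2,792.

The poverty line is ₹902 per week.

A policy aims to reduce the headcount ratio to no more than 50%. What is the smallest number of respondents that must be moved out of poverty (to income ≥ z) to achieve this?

6 of the 11 respondents are poor, so H = 6/11 = 0.545.
A headcount ratio of at most 50% allows at most ⌊0.50 × 11⌋ = 5 poor respondents.
So at least 6 − 5 = 1 must be lifted.

1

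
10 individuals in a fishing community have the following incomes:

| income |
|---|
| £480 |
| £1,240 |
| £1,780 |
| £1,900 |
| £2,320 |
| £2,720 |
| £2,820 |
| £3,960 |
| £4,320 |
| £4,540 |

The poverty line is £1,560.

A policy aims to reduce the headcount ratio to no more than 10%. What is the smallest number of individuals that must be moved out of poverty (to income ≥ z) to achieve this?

1

2 of the 10 individuals are poor, so H = 2/10 = 0.200.
A headcount ratio of at most 10% allows at most ⌊0.10 × 10⌋ = 1 poor individuals.
So at least 2 − 1 = 1 must be lifted.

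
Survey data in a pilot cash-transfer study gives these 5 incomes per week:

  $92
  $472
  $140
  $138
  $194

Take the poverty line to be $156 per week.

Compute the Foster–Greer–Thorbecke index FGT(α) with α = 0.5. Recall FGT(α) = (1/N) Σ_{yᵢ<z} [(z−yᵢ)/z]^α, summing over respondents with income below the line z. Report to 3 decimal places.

Poor units: $92, $138, $140 (q = 3 of N = 5).
Relative gaps: (156−92)/156 = 0.4103; (156−138)/156 = 0.1154; (156−140)/156 = 0.1026.
Raised to α = 0.5: 0.64051; 0.33968; 0.32026.
Sum = 1.300452; FGT(0.5) = 1.300452 / 5 = 0.260.

0.260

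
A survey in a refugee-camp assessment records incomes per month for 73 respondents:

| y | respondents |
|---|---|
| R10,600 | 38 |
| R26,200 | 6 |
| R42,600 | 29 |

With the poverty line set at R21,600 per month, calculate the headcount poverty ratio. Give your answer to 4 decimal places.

0.5205

38 of the 73 respondents have income below R21,600.
H = 38/73 = 0.5205.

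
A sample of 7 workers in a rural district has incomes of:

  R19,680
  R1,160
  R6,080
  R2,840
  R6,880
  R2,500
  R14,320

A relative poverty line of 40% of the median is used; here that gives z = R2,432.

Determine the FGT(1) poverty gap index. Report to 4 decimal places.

Poor units: R1,160 (q = 1 of N = 7).
Normalized shortfalls: (2432−1160)/2432 = 0.5230.
Sum of shortfalls = 0.523026; P₁ averages over all N: 0.523026 / 7 = 0.0747.

0.0747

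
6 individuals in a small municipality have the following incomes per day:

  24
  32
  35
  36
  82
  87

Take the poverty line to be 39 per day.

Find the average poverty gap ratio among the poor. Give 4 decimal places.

Below the line: 24, 32, 35, 36 (q = 4 of N = 6).
Relative gaps: 0.3846, 0.1795, 0.1026, 0.0769; sum = 0.743590.
I averages over the q = 4 poor units only: 0.743590 / 4 = 0.1859.

0.1859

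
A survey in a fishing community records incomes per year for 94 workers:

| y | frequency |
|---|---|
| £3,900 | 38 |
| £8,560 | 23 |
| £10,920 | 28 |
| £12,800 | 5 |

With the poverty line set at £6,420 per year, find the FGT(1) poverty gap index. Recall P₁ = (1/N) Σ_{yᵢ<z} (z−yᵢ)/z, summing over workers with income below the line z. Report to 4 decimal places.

0.1587

Incomes under z: 38×£3,900 (q = 38 of N = 94).
Normalized shortfalls: (6420−3900)/6420 = 0.3925 (×38).
Σ = 14.915888. Dividing by the full population N = 94 gives P₁ = 0.1587.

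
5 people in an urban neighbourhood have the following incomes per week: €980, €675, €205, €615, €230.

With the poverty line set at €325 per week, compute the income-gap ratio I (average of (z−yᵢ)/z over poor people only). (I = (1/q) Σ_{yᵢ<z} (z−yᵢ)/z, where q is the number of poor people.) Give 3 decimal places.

0.331

Below the line: €205, €230 (q = 2 of N = 5).
Relative gaps: 0.3692, 0.2923; sum = 0.661538.
The income-gap ratio divides by q (the poor only): 0.661538 / 2 = 0.331.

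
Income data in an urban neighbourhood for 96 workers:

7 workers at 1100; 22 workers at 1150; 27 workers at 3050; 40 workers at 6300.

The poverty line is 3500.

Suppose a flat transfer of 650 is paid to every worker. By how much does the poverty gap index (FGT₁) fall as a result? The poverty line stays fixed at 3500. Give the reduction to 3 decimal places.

Before: below the line — 7×1100, 22×1150, 27×3050; poverty gap index (FGT₁) = 0.24003.
After the 650 transfer: below the line — 7×1750, 22×1800; poverty gap index (FGT₁) = 0.14777.
Reduction = 0.24003 − 0.14777 = 0.092.

0.092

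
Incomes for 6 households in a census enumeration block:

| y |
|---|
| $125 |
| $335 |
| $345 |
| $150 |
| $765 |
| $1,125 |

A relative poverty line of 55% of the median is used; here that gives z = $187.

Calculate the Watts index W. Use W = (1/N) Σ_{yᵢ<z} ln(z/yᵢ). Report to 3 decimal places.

0.104

Below the line: $125, $150 (q = 2 of N = 6).
ln(z/y) terms: ln(187/125) = 0.4028; ln(187/150) = 0.2205.
W = 0.623268 / 6 = 0.104.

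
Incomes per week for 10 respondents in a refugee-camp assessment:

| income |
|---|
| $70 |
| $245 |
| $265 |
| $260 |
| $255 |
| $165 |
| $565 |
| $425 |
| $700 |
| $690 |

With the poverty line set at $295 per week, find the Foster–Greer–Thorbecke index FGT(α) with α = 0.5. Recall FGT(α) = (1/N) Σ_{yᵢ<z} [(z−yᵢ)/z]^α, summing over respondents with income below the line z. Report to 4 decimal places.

0.2980

Incomes under z: $70, $165, $245, $255, $260, $265 (q = 6 of N = 10).
Gap ratios (z−y)/z: (295−70)/295 = 0.7627; (295−165)/295 = 0.4407; (295−245)/295 = 0.1695; (295−255)/295 = 0.1356; (295−260)/295 = 0.1186; (295−265)/295 = 0.1017.
Raised to α = 0.5: 0.87333; 0.66384; 0.41169; 0.36823; 0.34445; 0.31890.
Sum = 2.980437; FGT(0.5) = 2.980437 / 10 = 0.2980.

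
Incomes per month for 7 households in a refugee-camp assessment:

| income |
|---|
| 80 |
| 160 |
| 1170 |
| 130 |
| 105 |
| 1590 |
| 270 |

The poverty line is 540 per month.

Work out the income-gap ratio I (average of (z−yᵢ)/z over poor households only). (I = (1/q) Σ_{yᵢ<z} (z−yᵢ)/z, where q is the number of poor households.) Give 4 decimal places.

Poor units: 80, 105, 130, 160, 270 (q = 5 of N = 7).
Relative gaps: 0.8519, 0.8056, 0.7593, 0.7037, 0.5000; sum = 3.620370.
I averages over the q = 5 poor units only: 3.620370 / 5 = 0.7241.

0.7241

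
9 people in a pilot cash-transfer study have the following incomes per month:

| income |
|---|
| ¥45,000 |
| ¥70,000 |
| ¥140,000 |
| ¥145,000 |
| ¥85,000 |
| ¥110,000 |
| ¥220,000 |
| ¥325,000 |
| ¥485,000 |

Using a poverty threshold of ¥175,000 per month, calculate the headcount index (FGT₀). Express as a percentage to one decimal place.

6 of the 9 people have income below ¥175,000.
H = 6/9 = 66.7%.

66.7%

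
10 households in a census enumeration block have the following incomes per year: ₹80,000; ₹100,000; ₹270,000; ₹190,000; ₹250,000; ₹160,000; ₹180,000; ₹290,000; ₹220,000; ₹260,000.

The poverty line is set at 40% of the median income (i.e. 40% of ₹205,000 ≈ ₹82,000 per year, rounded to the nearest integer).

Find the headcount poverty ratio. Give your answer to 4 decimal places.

1 of the 10 households have income below ₹82,000.
H = 1/10 = 0.1000.

0.1000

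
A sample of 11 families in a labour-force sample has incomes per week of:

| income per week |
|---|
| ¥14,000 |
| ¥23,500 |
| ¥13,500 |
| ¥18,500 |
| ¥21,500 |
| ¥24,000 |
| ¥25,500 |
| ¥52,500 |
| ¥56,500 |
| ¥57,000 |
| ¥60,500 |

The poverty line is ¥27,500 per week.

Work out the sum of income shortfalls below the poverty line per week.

Below z: ¥13,500, ¥14,000, ¥18,500, ¥21,500, ¥23,500, ¥24,000, ¥25,500 (q = 7 of N = 11).
Individual gaps: 27500−13500 = 14000; 27500−14000 = 13500; 27500−18500 = 9000; 27500−21500 = 6000; 27500−23500 = 4000; 27500−24000 = 3500; 27500−25500 = 2000.
Aggregate gap = ¥52,000.

¥52,000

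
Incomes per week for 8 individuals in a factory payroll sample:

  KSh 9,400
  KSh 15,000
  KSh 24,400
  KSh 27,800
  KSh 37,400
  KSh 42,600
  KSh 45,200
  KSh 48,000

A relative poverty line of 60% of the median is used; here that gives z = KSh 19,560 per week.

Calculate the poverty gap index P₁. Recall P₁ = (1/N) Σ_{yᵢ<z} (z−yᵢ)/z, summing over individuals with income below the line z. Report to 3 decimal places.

0.094

Incomes under z: KSh 9,400, KSh 15,000 (q = 2 of N = 8).
Shortfall ratios: (19560−9400)/19560 = 0.5194; (19560−15000)/19560 = 0.2331.
Sum of shortfalls = 0.752556; P₁ averages over all N: 0.752556 / 8 = 0.094.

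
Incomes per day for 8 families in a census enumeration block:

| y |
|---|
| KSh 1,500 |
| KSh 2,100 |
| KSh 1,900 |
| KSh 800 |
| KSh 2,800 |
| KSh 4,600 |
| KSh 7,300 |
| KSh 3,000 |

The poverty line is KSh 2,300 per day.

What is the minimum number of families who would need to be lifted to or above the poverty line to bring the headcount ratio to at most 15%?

4 of the 8 families are poor, so H = 4/8 = 0.500.
A headcount ratio of at most 15% allows at most ⌊0.15 × 8⌋ = 1 poor families.
So at least 4 − 1 = 3 must be lifted.

3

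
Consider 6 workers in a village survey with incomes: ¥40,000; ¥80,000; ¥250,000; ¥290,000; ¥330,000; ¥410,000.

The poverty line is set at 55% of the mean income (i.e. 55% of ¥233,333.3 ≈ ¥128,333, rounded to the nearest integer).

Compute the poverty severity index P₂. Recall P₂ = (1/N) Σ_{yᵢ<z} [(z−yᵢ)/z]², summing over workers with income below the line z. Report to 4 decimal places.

Incomes under z: ¥40,000, ¥80,000 (q = 2 of N = 6).
Shortfall ratios: (128333−40000)/128333 = 0.6883; (128333−80000)/128333 = 0.3766.
Squared: 0.4738; 0.1418.
Sum = 0.615616; P₂ = 0.615616 / 6 = 0.1026.

0.1026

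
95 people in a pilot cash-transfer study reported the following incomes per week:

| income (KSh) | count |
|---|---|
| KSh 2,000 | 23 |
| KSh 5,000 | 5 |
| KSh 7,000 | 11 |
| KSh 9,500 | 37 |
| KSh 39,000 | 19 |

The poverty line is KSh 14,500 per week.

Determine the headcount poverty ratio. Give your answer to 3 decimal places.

0.800

76 of the 95 people have income below KSh 14,500.
H = 76/95 = 0.800.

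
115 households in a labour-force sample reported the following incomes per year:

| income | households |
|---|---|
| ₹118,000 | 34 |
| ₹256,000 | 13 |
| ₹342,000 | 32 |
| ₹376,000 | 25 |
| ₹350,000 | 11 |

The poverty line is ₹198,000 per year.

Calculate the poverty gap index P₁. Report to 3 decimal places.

0.119

Incomes under z: 34×₹118,000 (q = 34 of N = 115).
Normalized shortfalls: (198000−118000)/198000 = 0.4040 (×34).
Σ = 13.737374. Dividing by the full population N = 115 gives P₁ = 0.119.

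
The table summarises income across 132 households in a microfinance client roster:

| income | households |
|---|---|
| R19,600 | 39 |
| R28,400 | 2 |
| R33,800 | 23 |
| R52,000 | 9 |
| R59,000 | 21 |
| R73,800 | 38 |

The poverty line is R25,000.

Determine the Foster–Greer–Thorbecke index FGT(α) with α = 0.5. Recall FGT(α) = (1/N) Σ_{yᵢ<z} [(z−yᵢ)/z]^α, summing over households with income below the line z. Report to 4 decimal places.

0.1373

Below the line: 39×R19,600 (q = 39 of N = 132).
Shortfall ratios: (25000−19600)/25000 = 0.2160 (×39).
Raised to α = 0.5: 0.46476 (×39).
Sum = 18.125562; FGT(0.5) = 18.125562 / 132 = 0.1373.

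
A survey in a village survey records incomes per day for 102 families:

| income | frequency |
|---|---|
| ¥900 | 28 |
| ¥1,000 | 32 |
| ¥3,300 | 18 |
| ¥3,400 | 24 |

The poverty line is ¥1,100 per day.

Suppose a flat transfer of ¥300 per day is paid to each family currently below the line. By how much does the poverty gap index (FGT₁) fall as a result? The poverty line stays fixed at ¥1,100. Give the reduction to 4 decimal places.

Before: below the line — 28×¥900, 32×¥1,000; poverty gap index (FGT₁) = 0.078431.
After the ¥300 transfer: below the line — none; poverty gap index (FGT₁) = 0.000000.
Reduction = 0.078431 − 0.000000 = 0.0784.

0.0784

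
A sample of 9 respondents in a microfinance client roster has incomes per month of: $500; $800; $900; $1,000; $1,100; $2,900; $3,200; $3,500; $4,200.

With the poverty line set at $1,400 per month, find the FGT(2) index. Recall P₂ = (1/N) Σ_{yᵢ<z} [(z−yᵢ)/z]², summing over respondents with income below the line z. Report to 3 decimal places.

0.095

Incomes under z: $500, $800, $900, $1,000, $1,100 (q = 5 of N = 9).
Shortfall ratios: (1400−500)/1400 = 0.6429; (1400−800)/1400 = 0.4286; (1400−900)/1400 = 0.3571; (1400−1000)/1400 = 0.2857; (1400−1100)/1400 = 0.2143.
Squared: 0.4133; 0.1837; 0.1276; 0.0816; 0.0459.
Sum = 0.852041; P₂ = 0.852041 / 9 = 0.095.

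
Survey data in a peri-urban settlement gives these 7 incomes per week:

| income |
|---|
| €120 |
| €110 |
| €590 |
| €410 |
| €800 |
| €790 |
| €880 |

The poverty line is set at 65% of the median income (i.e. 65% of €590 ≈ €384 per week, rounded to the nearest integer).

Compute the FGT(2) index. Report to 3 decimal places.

Below z: €110, €120 (q = 2 of N = 7).
Normalized shortfalls: (384−110)/384 = 0.7135; (384−120)/384 = 0.6875.
Squared: 0.5091; 0.4727.
Sum = 0.981798; P₂ = 0.981798 / 7 = 0.140.

0.140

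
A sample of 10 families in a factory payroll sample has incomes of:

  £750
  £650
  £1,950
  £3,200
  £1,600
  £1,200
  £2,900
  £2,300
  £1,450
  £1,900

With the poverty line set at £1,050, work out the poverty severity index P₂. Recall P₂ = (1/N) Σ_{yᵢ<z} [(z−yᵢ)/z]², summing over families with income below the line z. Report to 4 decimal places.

0.0227

Incomes under z: £650, £750 (q = 2 of N = 10).
Normalized shortfalls: (1050−650)/1050 = 0.3810; (1050−750)/1050 = 0.2857.
Squared: 0.1451; 0.0816.
Sum = 0.226757; P₂ = 0.226757 / 10 = 0.0227.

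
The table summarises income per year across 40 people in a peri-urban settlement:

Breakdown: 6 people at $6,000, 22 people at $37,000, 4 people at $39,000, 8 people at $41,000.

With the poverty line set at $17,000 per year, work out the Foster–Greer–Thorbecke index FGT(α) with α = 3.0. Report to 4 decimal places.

0.0406

Poor units: 6×$6,000 (q = 6 of N = 40).
Gap ratios (z−y)/z: (17000−6000)/17000 = 0.6471 (×6).
Raised to α = 3.0: 0.27091 (×6).
Sum = 1.625483; FGT(3.0) = 1.625483 / 40 = 0.0406.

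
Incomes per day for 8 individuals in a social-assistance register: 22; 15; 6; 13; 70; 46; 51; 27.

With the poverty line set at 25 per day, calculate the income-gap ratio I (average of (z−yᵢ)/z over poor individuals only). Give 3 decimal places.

Incomes under z: 6, 13, 15, 22 (q = 4 of N = 8).
Relative gaps: 0.7600, 0.4800, 0.4000, 0.1200; sum = 1.760000.
I averages over the q = 4 poor units only: 1.760000 / 4 = 0.440.

0.440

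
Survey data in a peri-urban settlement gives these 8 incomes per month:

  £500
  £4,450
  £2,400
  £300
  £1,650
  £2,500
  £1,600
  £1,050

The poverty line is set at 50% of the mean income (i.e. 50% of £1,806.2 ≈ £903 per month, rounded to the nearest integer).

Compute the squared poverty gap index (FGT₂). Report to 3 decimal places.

0.081

Poor units: £300, £500 (q = 2 of N = 8).
Relative gaps: (903−300)/903 = 0.6678; (903−500)/903 = 0.4463.
Squared: 0.4459; 0.1992.
Sum = 0.645097; P₂ = 0.645097 / 8 = 0.081.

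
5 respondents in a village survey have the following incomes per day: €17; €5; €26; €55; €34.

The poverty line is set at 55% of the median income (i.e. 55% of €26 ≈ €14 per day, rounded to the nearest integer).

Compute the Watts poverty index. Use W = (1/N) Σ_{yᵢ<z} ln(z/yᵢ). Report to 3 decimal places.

0.206

Poor units: €5 (q = 1 of N = 5).
Log gaps: ln(14/5) = 1.0296.
W = 1.029619 / 5 = 0.206.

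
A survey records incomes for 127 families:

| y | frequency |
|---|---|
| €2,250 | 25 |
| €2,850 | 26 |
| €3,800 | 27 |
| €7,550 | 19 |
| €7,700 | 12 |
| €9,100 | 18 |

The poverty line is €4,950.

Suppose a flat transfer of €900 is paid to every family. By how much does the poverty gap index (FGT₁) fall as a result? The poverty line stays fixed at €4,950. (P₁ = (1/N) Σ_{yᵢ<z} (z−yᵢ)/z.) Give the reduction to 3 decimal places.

Before: below the line — 25×€2,250, 26×€2,850, 27×€3,800; poverty gap index (FGT₁) = 0.24362.
After the €900 transfer: below the line — 25×€3,150, 26×€3,750, 27×€4,700; poverty gap index (FGT₁) = 0.13195.
Reduction = 0.24362 − 0.13195 = 0.112.

0.112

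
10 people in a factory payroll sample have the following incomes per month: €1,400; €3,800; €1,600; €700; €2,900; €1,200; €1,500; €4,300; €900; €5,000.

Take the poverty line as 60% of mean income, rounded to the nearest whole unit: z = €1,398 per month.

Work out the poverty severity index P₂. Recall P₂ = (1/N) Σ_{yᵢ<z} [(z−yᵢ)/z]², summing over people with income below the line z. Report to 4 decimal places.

0.0396

Below the line: €700, €900, €1,200 (q = 3 of N = 10).
Shortfall ratios: (1398−700)/1398 = 0.4993; (1398−900)/1398 = 0.3562; (1398−1200)/1398 = 0.1416.
Squared: 0.2493; 0.1269; 0.0201.
Sum = 0.396239; P₂ = 0.396239 / 10 = 0.0396.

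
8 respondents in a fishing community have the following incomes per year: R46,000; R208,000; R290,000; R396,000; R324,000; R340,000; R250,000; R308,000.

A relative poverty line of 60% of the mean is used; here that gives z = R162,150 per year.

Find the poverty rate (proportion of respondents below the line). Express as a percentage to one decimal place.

1 of the 8 respondents have income below R162,150.
H = 1/8 = 12.5%.

12.5%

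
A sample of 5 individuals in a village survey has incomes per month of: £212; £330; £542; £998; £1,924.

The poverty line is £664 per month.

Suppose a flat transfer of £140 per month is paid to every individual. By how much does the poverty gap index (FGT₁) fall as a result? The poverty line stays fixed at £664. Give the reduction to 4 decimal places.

Before: below the line — £212, £330, £542; poverty gap index (FGT₁) = 0.273494.
After the £140 transfer: below the line — £352, £470; poverty gap index (FGT₁) = 0.152410.
Reduction = 0.273494 − 0.152410 = 0.1211.

0.1211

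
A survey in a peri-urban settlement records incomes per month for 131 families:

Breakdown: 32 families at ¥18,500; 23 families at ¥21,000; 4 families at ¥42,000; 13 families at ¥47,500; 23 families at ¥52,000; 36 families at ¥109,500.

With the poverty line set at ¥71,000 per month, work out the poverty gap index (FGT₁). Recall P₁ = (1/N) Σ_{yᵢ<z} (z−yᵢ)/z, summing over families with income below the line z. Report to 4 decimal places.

0.3966

Below the line: 32×¥18,500, 23×¥21,000, 4×¥42,000, 13×¥47,500, 23×¥52,000 (q = 95 of N = 131).
Relative gaps: (71000−18500)/71000 = 0.7394 (×32); (71000−21000)/71000 = 0.7042 (×23); (71000−42000)/71000 = 0.4085 (×4); (71000−47500)/71000 = 0.3310 (×13); (71000−52000)/71000 = 0.2676 (×23).
Σ = 51.950704. Dividing by the full population N = 131 gives P₁ = 0.3966.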